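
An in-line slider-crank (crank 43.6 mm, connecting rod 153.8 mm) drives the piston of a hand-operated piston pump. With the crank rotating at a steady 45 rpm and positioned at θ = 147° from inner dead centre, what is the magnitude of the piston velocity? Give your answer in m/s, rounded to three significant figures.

0.0850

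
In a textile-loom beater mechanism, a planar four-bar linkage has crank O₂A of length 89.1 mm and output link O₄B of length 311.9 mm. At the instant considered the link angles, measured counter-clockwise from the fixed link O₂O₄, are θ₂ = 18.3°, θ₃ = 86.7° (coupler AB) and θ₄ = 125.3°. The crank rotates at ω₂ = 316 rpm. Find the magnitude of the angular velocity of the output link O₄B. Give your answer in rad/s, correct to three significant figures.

ω₂ = 33.09 rad/s (from 316 rpm).
Differentiating the loop-closure r₂e^{iθ₂}+r₃e^{iθ₃}=r₁+r₄e^{iθ₄} gives r₂ω₂e^{iθ₂}+r₃ω₃e^{iθ₃}=r₄ω₄e^{iθ₄}.
Eliminating the other unknown: ω₄ = r₂ω₂ sin(θ₂−θ₃) / [r₄ sin(θ₄−θ₃)].
Numerator sine = -0.92978; denominator sine = +0.62388.
Result = 0.0891·33.09·(-0.92978) / (0.3119·(+0.62388)) = -14.088 rad/s; magnitude 14.088 rad/s.

14.1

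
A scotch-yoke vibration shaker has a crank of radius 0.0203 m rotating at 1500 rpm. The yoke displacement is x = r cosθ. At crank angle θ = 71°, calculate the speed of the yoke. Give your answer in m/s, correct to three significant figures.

ω = 157.1 rad/s (from 1500 rpm).
x = r cosθ ⇒ ẋ = −rω sinθ.
|v| = rω|sinθ| = 0.0203·157.1·|sin 71°| = 3.015 m/s.

3.01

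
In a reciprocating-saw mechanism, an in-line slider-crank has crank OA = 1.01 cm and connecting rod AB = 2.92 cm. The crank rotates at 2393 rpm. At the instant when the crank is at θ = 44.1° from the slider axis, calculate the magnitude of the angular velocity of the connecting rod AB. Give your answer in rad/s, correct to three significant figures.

64.1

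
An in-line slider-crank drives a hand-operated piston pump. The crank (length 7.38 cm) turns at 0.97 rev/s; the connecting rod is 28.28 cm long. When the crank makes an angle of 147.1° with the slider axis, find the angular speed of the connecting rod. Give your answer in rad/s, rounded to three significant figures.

ω = 6.095 rad/s (converted from 0.97 rev/s).
The rod makes angle φ with the slider axis where L sinφ = r sinθ; differentiating, L cosφ·φ̇ = r ω cosθ.
L cosφ = √(L² − r² sin²θ) = 0.27994 m.
|ω_rod| = r ω |cosθ| / √(L² − r² sin²θ) = 0.0738·6.095·0.83962/0.27994 = 1.349 rad/s.

1.35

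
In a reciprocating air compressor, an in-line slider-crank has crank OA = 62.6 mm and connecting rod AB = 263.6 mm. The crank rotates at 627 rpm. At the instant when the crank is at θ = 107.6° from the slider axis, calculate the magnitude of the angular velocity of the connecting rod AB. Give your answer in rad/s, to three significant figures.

ω = 65.66 rad/s (converted from 627 rpm).
The rod makes angle φ with the slider axis where L sinφ = r sinθ; differentiating, L cosφ·φ̇ = r ω cosθ.
L cosφ = √(L² − r² sin²θ) = 0.25676 m.
|ω_rod| = r ω |cosθ| / √(L² − r² sin²θ) = 0.0626·65.66·0.30237/0.25676 = 4.8404 rad/s.

4.84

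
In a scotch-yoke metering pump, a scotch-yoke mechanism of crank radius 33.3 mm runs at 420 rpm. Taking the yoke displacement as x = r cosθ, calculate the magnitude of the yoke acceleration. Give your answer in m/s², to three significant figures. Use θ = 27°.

57.4

ω = 43.98 rad/s (from 420 rpm).
x = r cosθ ⇒ ẍ = −rω² cosθ (ω constant).
|a| = rω²|cosθ| = 0.0333·(43.98)²·|cos 27°| = 57.396 m/s².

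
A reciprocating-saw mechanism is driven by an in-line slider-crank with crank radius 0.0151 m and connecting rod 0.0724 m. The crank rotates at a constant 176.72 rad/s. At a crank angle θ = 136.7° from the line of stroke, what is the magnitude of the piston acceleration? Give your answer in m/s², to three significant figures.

ω = 176.7 rad/s
x(θ) = r cosθ + √(L² − r² sin²θ); with ω constant, a = ω²·d²x/dθ².
d²x/dθ² = −r cosθ − r²(cos2θ)/√u − r⁴ sin²2θ/(4u^{3/2}),  u = L² − r² sin²θ = 0.00513452 m².
Substituting r = 0.0151 m, L = 0.0724 m, θ = 136.7°: d²x/dθ² = +0.010765 m.
a = ω²·d²x/dθ² = (176.7)²·(+0.010765) = +336.2 m/s²;  |a| = 336.2 m/s².

336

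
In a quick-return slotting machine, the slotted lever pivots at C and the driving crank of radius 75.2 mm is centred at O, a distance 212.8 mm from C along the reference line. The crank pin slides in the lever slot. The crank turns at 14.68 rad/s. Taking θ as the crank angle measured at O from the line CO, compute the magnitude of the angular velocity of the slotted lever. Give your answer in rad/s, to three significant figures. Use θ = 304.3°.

ω = 14.68 rad/s
Crank pin A relative to C: A = (d + r cosθ, r sinθ); lever angle φ = atan2(r sinθ, d + r cosθ).
Differentiating tanφ: φ̇ = rω(d cosθ + r)/(d² + r² + 2dr cosθ).
d² + r² + 2dr cosθ = |CA|² = 0.0689746 m²;  d cosθ + r = +0.19512 m.
|ω_lever| = |0.0752·14.68·+0.19512| / 0.0689746 = 3.1229 rad/s.

3.12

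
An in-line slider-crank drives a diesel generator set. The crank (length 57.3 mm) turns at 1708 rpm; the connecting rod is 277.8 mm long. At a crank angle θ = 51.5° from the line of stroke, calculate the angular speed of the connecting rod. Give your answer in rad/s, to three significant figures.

ω = 178.9 rad/s (converted from 1708 rpm).
The rod makes angle φ with the slider axis where L sinφ = r sinθ; differentiating, L cosφ·φ̇ = r ω cosθ.
L cosφ = √(L² − r² sin²θ) = 0.27416 m.
|ω_rod| = r ω |cosθ| / √(L² − r² sin²θ) = 0.0573·178.9·0.62251/0.27416 = 23.271 rad/s.

23.3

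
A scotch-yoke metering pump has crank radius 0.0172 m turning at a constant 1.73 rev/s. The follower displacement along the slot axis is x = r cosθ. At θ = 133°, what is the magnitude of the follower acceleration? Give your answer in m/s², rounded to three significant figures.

ω = 10.87 rad/s (from 1.73 rev/s).
x = r cosθ ⇒ ẍ = −rω² cosθ (ω constant).
|a| = rω²|cosθ| = 0.0172·(10.87)²·|cos 133°| = 1.386 m/s².

1.39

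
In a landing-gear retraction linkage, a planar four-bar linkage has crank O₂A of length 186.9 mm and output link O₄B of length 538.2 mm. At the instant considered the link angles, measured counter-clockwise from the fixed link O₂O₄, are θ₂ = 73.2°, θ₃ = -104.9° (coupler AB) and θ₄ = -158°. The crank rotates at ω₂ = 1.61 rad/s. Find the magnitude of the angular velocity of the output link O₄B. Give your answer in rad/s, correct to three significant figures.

0.0232

ω₂ = 1.61 rad/s
Differentiating the loop-closure r₂e^{iθ₂}+r₃e^{iθ₃}=r₁+r₄e^{iθ₄} gives r₂ω₂e^{iθ₂}+r₃ω₃e^{iθ₃}=r₄ω₄e^{iθ₄}.
Eliminating the other unknown: ω₄ = r₂ω₂ sin(θ₂−θ₃) / [r₄ sin(θ₄−θ₃)].
Numerator sine = +0.03316; denominator sine = -0.79968.
Result = 0.1869·1.61·(+0.03316) / (0.5382·(-0.79968)) = -0.023181 rad/s; magnitude 0.023181 rad/s.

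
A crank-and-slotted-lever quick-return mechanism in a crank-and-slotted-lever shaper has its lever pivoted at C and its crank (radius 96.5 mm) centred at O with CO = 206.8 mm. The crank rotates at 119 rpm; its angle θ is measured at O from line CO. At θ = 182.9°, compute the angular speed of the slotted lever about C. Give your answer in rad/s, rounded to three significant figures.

10.8

ω = 12.46 rad/s (from 119 rpm).
Crank pin A relative to C: A = (d + r cosθ, r sinθ); lever angle φ = atan2(r sinθ, d + r cosθ).
Differentiating tanφ: φ̇ = rω(d cosθ + r)/(d² + r² + 2dr cosθ).
d² + r² + 2dr cosθ = |CA|² = 0.0122172 m²;  d cosθ + r = -0.11004 m.
|ω_lever| = |0.0965·12.46·-0.11004| / 0.0122172 = 10.831 rad/s.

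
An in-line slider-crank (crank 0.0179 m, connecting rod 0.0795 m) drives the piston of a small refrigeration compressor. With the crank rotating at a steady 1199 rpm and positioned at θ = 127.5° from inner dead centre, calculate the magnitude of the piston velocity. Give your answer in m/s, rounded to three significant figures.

ω = 2π·1199/60 = 125.6 rad/s
For an in-line slider-crank, x = r cosθ + √(L² − r² sin²θ), so v = −rω sinθ·[1 + r cosθ/√(L² − r² sin²θ)].
With r = 0.0179 m, L = 0.0795 m, θ = 127.5°: √(L² − r² sin²θ) = 0.078221 m.
v = −0.0179·125.6·0.79335·[1 + 0.0179·-0.60876/0.078221] = -1.5347 m/s.
|v| = 1.5347 m/s.

1.53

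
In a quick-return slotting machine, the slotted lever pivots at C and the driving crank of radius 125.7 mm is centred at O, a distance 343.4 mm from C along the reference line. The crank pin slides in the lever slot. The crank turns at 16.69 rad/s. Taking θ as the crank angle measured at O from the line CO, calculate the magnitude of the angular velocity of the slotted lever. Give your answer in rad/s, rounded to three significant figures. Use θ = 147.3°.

ω = 16.69 rad/s
Crank pin A relative to C: A = (d + r cosθ, r sinθ); lever angle φ = atan2(r sinθ, d + r cosθ).
Differentiating tanφ: φ̇ = rω(d cosθ + r)/(d² + r² + 2dr cosθ).
d² + r² + 2dr cosθ = |CA|² = 0.0610758 m²;  d cosθ + r = -0.16327 m.
|ω_lever| = |0.1257·16.69·-0.16327| / 0.0610758 = 5.6084 rad/s.

5.61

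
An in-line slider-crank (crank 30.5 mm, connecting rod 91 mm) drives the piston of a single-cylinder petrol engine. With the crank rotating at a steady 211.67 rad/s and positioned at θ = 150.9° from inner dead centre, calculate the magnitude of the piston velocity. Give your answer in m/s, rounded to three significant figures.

ω = 211.7 rad/s
For an in-line slider-crank, x = r cosθ + √(L² − r² sin²θ), so v = −rω sinθ·[1 + r cosθ/√(L² − r² sin²θ)].
With r = 0.0305 m, L = 0.091 m, θ = 150.9°: √(L² − r² sin²θ) = 0.089783 m.
v = −0.0305·211.7·0.48634·[1 + 0.0305·-0.87377/0.089783] = -2.2078 m/s.
|v| = 2.2078 m/s.

2.21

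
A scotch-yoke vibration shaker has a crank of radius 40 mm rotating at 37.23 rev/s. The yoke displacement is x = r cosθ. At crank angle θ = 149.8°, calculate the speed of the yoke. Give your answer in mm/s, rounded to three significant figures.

ω = 233.9 rad/s (from 37.23 rev/s).
x = r cosθ ⇒ ẋ = −rω sinθ.
|v| = rω|sinθ| = 0.04·233.9·|sin 149.8°| = 4.7067 m/s = 4706.7 mm/s.

4710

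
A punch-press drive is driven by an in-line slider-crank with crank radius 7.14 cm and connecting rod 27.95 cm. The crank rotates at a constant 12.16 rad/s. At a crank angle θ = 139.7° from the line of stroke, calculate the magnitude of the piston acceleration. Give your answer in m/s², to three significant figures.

ω = 12.16 rad/s
x(θ) = r cosθ + √(L² − r² sin²θ); with ω constant, a = ω²·d²x/dθ².
d²x/dθ² = −r cosθ − r²(cos2θ)/√u − r⁴ sin²2θ/(4u^{3/2}),  u = L² − r² sin²θ = 0.0759876 m².
Substituting r = 0.0714 m, L = 0.2795 m, θ = 139.7°: d²x/dθ² = +0.051132 m.
a = ω²·d²x/dθ² = (12.16)²·(+0.051132) = +7.5607 m/s²;  |a| = 7.5607 m/s².

7.56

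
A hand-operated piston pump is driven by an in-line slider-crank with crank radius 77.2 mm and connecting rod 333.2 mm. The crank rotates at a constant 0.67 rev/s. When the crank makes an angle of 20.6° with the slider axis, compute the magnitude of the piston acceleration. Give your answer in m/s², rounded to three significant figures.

ω = 2π·0.67 = 4.21 rad/s
x(θ) = r cosθ + √(L² − r² sin²θ); with ω constant, a = ω²·d²x/dθ².
d²x/dθ² = −r cosθ − r²(cos2θ)/√u − r⁴ sin²2θ/(4u^{3/2}),  u = L² − r² sin²θ = 0.110284 m².
Substituting r = 0.0772 m, L = 0.3332 m, θ = 20.6°: d²x/dθ² = -0.085872 m.
a = ω²·d²x/dθ² = (4.21)²·(-0.085872) = -1.5218 m/s²;  |a| = 1.5218 m/s².

1.52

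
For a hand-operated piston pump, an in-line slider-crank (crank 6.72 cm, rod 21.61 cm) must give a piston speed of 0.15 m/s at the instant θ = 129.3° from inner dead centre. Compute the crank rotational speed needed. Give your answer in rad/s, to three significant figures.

3.62

For an in-line slider-crank, |v_piston| = rω|sinθ|·[1 + r cosθ/√(L² − r² sin²θ)].
With r = 0.0672 m, L = 0.2161 m, θ = 129.3°: the bracketed kinematic factor |dx/dθ| = 0.04145 m.
ω = v/|dx/dθ| = 0.15/0.04145 = 3.6189 rad/s.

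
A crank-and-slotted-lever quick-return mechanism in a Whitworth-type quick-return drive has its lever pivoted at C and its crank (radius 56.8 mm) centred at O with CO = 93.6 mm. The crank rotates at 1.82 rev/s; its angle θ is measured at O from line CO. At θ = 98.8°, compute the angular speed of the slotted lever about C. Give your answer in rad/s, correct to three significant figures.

2.66

ω = 11.44 rad/s (from 1.82 rev/s).
Crank pin A relative to C: A = (d + r cosθ, r sinθ); lever angle φ = atan2(r sinθ, d + r cosθ).
Differentiating tanφ: φ̇ = rω(d cosθ + r)/(d² + r² + 2dr cosθ).
d² + r² + 2dr cosθ = |CA|² = 0.0103605 m²;  d cosθ + r = +0.042481 m.
|ω_lever| = |0.0568·11.44·+0.042481| / 0.0103605 = 2.6632 rad/s.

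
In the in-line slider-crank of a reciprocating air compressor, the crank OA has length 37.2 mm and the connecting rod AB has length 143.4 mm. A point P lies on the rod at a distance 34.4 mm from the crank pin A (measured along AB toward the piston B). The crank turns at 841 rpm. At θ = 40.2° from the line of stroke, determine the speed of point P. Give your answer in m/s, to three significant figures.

2.92

ω = 88.07 rad/s.  Crank-pin speed |V_A| = rω = 3.2762 m/s, perpendicular to OA.
Rod angle: sinφ = −(r/L) sinθ ⇒ φ = -9.639°; ω_rod = −rω cosθ/√(L²−r²sin²θ) = -17.7 rad/s.
V_P = V_A + ω_rod × AP, with AP = 0.0344 m along the rod.
Components: V_Px = −rω sinθ − a·ω_rod·sinφ = -2.2166 m/s;  V_Py = rω cosθ + a·ω_rod·cosφ = +1.9021 m/s.
|V_P| = √(V_Px² + V_Py²) = 2.9208 m/s.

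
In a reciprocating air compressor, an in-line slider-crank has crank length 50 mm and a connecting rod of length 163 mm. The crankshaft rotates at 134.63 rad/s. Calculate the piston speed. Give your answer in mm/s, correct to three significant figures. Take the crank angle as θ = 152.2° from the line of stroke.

2280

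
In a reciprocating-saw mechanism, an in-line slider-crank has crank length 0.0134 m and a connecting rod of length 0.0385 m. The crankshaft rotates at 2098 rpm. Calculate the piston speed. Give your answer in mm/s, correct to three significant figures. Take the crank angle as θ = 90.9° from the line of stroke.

2930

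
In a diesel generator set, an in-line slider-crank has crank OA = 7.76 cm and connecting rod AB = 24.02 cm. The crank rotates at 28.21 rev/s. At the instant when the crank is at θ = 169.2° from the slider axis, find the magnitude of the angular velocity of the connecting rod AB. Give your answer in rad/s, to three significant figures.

56.4

ω = 177.2 rad/s (converted from 28.21 rev/s).
The rod makes angle φ with the slider axis where L sinφ = r sinθ; differentiating, L cosφ·φ̇ = r ω cosθ.
L cosφ = √(L² − r² sin²θ) = 0.23976 m.
|ω_rod| = r ω |cosθ| / √(L² − r² sin²θ) = 0.0776·177.2·0.98229/0.23976 = 56.352 rad/s.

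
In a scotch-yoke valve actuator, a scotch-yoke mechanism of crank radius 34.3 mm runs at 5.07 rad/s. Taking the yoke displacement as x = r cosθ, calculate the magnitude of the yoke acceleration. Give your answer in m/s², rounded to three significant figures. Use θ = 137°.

ω = 5.07 rad/s
x = r cosθ ⇒ ẍ = −rω² cosθ (ω constant).
|a| = rω²|cosθ| = 0.0343·(5.07)²·|cos 137°| = 0.64482 m/s².

0.645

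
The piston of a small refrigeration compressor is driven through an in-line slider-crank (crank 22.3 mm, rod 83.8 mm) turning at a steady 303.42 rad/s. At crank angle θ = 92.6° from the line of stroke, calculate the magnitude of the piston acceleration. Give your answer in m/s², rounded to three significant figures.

657

ω = 303.4 rad/s
x(θ) = r cosθ + √(L² − r² sin²θ); with ω constant, a = ω²·d²x/dθ².
d²x/dθ² = −r cosθ − r²(cos2θ)/√u − r⁴ sin²2θ/(4u^{3/2}),  u = L² − r² sin²θ = 0.00652617 m².
Substituting r = 0.0223 m, L = 0.0838 m, θ = 92.6°: d²x/dθ² = +0.007141 m.
a = ω²·d²x/dθ² = (303.4)²·(+0.007141) = +657.43 m/s²;  |a| = 657.43 m/s².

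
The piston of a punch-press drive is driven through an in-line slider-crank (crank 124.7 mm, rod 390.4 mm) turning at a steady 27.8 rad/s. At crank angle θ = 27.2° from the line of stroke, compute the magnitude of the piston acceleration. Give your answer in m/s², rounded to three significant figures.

ω = 27.8 rad/s
x(θ) = r cosθ + √(L² − r² sin²θ); with ω constant, a = ω²·d²x/dθ².
d²x/dθ² = −r cosθ − r²(cos2θ)/√u − r⁴ sin²2θ/(4u^{3/2}),  u = L² − r² sin²θ = 0.149163 m².
Substituting r = 0.1247 m, L = 0.3904 m, θ = 27.2°: d²x/dθ² = -0.13504 m.
a = ω²·d²x/dθ² = (27.8)²·(-0.13504) = -104.37 m/s²;  |a| = 104.37 m/s².

104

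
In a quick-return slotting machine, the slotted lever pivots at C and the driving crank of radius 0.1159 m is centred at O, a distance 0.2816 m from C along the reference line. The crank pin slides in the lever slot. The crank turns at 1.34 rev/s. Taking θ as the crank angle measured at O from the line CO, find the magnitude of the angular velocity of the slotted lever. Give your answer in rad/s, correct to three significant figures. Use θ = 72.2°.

1.75

ω = 8.419 rad/s (from 1.34 rev/s).
Crank pin A relative to C: A = (d + r cosθ, r sinθ); lever angle φ = atan2(r sinθ, d + r cosθ).
Differentiating tanφ: φ̇ = rω(d cosθ + r)/(d² + r² + 2dr cosθ).
d² + r² + 2dr cosθ = |CA|² = 0.112686 m²;  d cosθ + r = +0.20198 m.
|ω_lever| = |0.1159·8.419·+0.20198| / 0.112686 = 1.7491 rad/s.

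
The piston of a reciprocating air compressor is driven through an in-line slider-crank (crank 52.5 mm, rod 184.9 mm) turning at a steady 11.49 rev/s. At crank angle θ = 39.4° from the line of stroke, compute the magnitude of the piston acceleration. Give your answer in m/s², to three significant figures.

228

ω = 2π·11.5 = 72.19 rad/s
x(θ) = r cosθ + √(L² − r² sin²θ); with ω constant, a = ω²·d²x/dθ².
d²x/dθ² = −r cosθ − r²(cos2θ)/√u − r⁴ sin²2θ/(4u^{3/2}),  u = L² − r² sin²θ = 0.0330776 m².
Substituting r = 0.0525 m, L = 0.1849 m, θ = 39.4°: d²x/dθ² = -0.043816 m.
a = ω²·d²x/dθ² = (72.19)²·(-0.043816) = -228.37 m/s²;  |a| = 228.37 m/s².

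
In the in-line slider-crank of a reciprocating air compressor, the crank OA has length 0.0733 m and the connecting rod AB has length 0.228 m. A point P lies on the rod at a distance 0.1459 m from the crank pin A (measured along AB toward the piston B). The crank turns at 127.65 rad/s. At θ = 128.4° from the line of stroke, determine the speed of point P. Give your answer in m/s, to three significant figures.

6.70

ω = 127.7 rad/s.  Crank-pin speed |V_A| = rω = 9.3567 m/s, perpendicular to OA.
Rod angle: sinφ = −(r/L) sinθ ⇒ φ = -14.593°; ω_rod = −rω cosθ/√(L²−r²sin²θ) = +26.341 rad/s.
V_P = V_A + ω_rod × AP, with AP = 0.1459 m along the rod.
Components: V_Px = −rω sinθ − a·ω_rod·sinφ = -6.3645 m/s;  V_Py = rω cosθ + a·ω_rod·cosφ = -2.0928 m/s.
|V_P| = √(V_Px² + V_Py²) = 6.6998 m/s.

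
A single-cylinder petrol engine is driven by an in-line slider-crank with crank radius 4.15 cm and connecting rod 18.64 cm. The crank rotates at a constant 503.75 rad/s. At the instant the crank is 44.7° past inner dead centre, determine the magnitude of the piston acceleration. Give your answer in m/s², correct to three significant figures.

ω = 503.8 rad/s
x(θ) = r cosθ + √(L² − r² sin²θ); with ω constant, a = ω²·d²x/dθ².
d²x/dθ² = −r cosθ − r²(cos2θ)/√u − r⁴ sin²2θ/(4u^{3/2}),  u = L² − r² sin²θ = 0.0338929 m².
Substituting r = 0.0415 m, L = 0.1864 m, θ = 44.7°: d²x/dθ² = -0.029715 m.
a = ω²·d²x/dθ² = (503.8)²·(-0.029715) = -7540.6 m/s²;  |a| = 7540.6 m/s².

7540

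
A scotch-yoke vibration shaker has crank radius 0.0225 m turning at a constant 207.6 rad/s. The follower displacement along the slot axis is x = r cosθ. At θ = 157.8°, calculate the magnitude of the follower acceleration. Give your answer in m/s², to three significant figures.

898

ω = 207.6 rad/s
x = r cosθ ⇒ ẍ = −rω² cosθ (ω constant).
|a| = rω²|cosθ| = 0.0225·(207.6)²·|cos 157.8°| = 897.82 m/s².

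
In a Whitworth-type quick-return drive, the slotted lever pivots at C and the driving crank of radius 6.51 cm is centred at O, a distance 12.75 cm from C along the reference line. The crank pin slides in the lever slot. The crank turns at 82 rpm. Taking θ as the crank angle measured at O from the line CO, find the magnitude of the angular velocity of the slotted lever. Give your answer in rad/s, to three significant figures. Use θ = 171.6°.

ω = 8.587 rad/s (from 82 rpm).
Crank pin A relative to C: A = (d + r cosθ, r sinθ); lever angle φ = atan2(r sinθ, d + r cosθ).
Differentiating tanφ: φ̇ = rω(d cosθ + r)/(d² + r² + 2dr cosθ).
d² + r² + 2dr cosθ = |CA|² = 0.00407184 m²;  d cosθ + r = -0.061032 m.
|ω_lever| = |0.0651·8.587·-0.061032| / 0.00407184 = 8.379 rad/s.

8.38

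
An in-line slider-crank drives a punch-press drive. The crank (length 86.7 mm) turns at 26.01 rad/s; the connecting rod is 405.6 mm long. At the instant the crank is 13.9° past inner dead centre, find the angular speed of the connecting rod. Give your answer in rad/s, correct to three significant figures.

5.40

ω = 26.01 rad/s
The rod makes angle φ with the slider axis where L sinφ = r sinθ; differentiating, L cosφ·φ̇ = r ω cosθ.
L cosφ = √(L² − r² sin²θ) = 0.40506 m.
|ω_rod| = r ω |cosθ| / √(L² − r² sin²θ) = 0.0867·26.01·0.97072/0.40506 = 5.4041 rad/s.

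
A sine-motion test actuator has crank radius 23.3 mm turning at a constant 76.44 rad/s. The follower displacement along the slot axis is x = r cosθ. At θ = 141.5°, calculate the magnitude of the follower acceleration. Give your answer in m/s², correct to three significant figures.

107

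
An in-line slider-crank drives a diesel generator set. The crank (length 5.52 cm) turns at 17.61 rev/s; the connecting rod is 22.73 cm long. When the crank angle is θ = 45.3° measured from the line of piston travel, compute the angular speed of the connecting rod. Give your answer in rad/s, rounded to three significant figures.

ω = 110.6 rad/s (converted from 17.61 rev/s).
The rod makes angle φ with the slider axis where L sinφ = r sinθ; differentiating, L cosφ·φ̇ = r ω cosθ.
L cosφ = √(L² − r² sin²θ) = 0.22389 m.
|ω_rod| = r ω |cosθ| / √(L² − r² sin²θ) = 0.0552·110.6·0.70339/0.22389 = 19.189 rad/s.

19.2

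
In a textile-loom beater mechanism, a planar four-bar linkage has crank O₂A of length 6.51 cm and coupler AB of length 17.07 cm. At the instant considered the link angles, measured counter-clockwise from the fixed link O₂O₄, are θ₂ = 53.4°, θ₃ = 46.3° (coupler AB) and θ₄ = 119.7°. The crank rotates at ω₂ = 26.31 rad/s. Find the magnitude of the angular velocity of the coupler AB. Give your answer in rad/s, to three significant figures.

9.59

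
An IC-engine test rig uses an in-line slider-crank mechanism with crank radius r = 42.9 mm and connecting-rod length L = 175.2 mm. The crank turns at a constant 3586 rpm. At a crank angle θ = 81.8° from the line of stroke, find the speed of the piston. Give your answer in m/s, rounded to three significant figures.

ω = 2π·3586/60 = 375.5 rad/s
For an in-line slider-crank, x = r cosθ + √(L² − r² sin²θ), so v = −rω sinθ·[1 + r cosθ/√(L² − r² sin²θ)].
With r = 0.0429 m, L = 0.1752 m, θ = 81.8°: √(L² − r² sin²θ) = 0.16998 m.
v = −0.0429·375.5·0.98978·[1 + 0.0429·0.14263/0.16998] = -16.519 m/s.
|v| = 16.519 m/s.

16.5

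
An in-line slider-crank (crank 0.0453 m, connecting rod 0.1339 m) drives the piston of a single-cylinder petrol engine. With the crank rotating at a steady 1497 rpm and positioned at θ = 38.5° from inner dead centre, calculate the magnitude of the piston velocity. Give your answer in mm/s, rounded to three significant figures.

5620

ω = 2π·1497/60 = 156.8 rad/s
For an in-line slider-crank, x = r cosθ + √(L² − r² sin²θ), so v = −rω sinθ·[1 + r cosθ/√(L² − r² sin²θ)].
With r = 0.0453 m, L = 0.1339 m, θ = 38.5°: √(L² − r² sin²θ) = 0.1309 m.
v = −0.0453·156.8·0.62251·[1 + 0.0453·0.78261/0.1309] = -5.6181 m/s.
|v| = 5.6181 m/s = 5618.1 mm/s.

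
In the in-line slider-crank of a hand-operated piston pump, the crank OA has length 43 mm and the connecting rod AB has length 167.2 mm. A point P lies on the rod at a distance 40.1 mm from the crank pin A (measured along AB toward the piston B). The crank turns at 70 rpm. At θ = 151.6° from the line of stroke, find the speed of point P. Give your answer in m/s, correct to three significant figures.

0.254

ω = 7.33 rad/s.  Crank-pin speed |V_A| = rω = 0.31521 m/s, perpendicular to OA.
Rod angle: sinφ = −(r/L) sinθ ⇒ φ = -7.026°; ω_rod = −rω cosθ/√(L²−r²sin²θ) = +1.6709 rad/s.
V_P = V_A + ω_rod × AP, with AP = 0.0401 m along the rod.
Components: V_Px = −rω sinθ − a·ω_rod·sinφ = -0.14172 m/s;  V_Py = rω cosθ + a·ω_rod·cosφ = -0.21077 m/s.
|V_P| = √(V_Px² + V_Py²) = 0.25399 m/s.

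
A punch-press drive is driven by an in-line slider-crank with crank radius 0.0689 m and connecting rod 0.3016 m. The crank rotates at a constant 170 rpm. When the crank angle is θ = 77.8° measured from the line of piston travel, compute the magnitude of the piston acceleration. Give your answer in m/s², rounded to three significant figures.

0.0340

ω = 2π·170/60 = 17.8 rad/s
x(θ) = r cosθ + √(L² − r² sin²θ); with ω constant, a = ω²·d²x/dθ².
d²x/dθ² = −r cosθ − r²(cos2θ)/√u − r⁴ sin²2θ/(4u^{3/2}),  u = L² − r² sin²θ = 0.0864274 m².
Substituting r = 0.0689 m, L = 0.3016 m, θ = 77.8°: d²x/dθ² = +0.0001074 m.
a = ω²·d²x/dθ² = (17.8)²·(+0.0001074) = +0.034038 m/s²;  |a| = 0.034038 m/s².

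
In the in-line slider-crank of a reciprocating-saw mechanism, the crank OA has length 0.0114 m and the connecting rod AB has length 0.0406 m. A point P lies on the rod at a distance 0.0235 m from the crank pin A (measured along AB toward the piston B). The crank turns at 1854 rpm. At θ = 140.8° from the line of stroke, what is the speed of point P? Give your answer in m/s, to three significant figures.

ω = 194.2 rad/s.  Crank-pin speed |V_A| = rω = 2.2133 m/s, perpendicular to OA.
Rod angle: sinφ = −(r/L) sinθ ⇒ φ = -10.222°; ω_rod = −rω cosθ/√(L²−r²sin²θ) = +42.928 rad/s.
V_P = V_A + ω_rod × AP, with AP = 0.0235 m along the rod.
Components: V_Px = −rω sinθ − a·ω_rod·sinφ = -1.2199 m/s;  V_Py = rω cosθ + a·ω_rod·cosφ = -0.72241 m/s.
|V_P| = √(V_Px² + V_Py²) = 1.4177 m/s.

1.42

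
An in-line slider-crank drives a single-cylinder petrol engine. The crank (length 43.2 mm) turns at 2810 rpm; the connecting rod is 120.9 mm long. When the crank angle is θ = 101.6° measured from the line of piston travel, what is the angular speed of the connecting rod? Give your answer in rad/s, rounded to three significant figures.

22.6

ω = 294.3 rad/s (converted from 2810 rpm).
The rod makes angle φ with the slider axis where L sinφ = r sinθ; differentiating, L cosφ·φ̇ = r ω cosθ.
L cosφ = √(L² − r² sin²θ) = 0.11325 m.
|ω_rod| = r ω |cosθ| / √(L² − r² sin²θ) = 0.0432·294.3·0.20108/0.11325 = 22.57 rad/s.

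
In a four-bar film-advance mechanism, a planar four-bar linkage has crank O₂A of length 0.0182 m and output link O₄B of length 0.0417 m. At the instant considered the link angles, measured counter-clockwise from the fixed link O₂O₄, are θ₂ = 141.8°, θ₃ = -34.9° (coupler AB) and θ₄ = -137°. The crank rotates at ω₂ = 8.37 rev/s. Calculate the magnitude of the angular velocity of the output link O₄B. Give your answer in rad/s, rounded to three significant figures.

ω₂ = 52.59 rad/s (from 8.37 rev/s).
Differentiating the loop-closure r₂e^{iθ₂}+r₃e^{iθ₃}=r₁+r₄e^{iθ₄} gives r₂ω₂e^{iθ₂}+r₃ω₃e^{iθ₃}=r₄ω₄e^{iθ₄}.
Eliminating the other unknown: ω₄ = r₂ω₂ sin(θ₂−θ₃) / [r₄ sin(θ₄−θ₃)].
Numerator sine = +0.05756; denominator sine = -0.97778.
Result = 0.0182·52.59·(+0.05756) / (0.0417·(-0.97778)) = -1.3513 rad/s; magnitude 1.3513 rad/s.

1.35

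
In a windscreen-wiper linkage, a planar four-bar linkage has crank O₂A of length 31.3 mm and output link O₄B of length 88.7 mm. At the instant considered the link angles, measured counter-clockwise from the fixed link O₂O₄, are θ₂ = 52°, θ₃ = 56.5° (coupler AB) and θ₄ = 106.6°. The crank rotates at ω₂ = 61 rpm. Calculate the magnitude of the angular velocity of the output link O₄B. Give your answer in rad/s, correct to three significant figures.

ω₂ = 6.388 rad/s (from 61 rpm).
Differentiating the loop-closure r₂e^{iθ₂}+r₃e^{iθ₃}=r₁+r₄e^{iθ₄} gives r₂ω₂e^{iθ₂}+r₃ω₃e^{iθ₃}=r₄ω₄e^{iθ₄}.
Eliminating the other unknown: ω₄ = r₂ω₂ sin(θ₂−θ₃) / [r₄ sin(θ₄−θ₃)].
Numerator sine = -0.07846; denominator sine = +0.76717.
Result = 0.0313·6.388·(-0.07846) / (0.0887·(+0.76717)) = -0.23053 rad/s; magnitude 0.23053 rad/s.

0.231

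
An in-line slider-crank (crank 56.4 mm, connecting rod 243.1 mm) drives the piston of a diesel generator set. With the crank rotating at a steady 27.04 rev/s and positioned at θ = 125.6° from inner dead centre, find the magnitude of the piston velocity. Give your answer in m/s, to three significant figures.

6.72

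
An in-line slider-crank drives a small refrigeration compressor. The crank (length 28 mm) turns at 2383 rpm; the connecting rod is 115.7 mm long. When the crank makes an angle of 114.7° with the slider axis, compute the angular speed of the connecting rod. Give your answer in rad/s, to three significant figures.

25.9

ω = 249.5 rad/s (converted from 2383 rpm).
The rod makes angle φ with the slider axis where L sinφ = r sinθ; differentiating, L cosφ·φ̇ = r ω cosθ.
L cosφ = √(L² − r² sin²θ) = 0.11287 m.
|ω_rod| = r ω |cosθ| / √(L² − r² sin²θ) = 0.028·249.5·0.41787/0.11287 = 25.869 rad/s.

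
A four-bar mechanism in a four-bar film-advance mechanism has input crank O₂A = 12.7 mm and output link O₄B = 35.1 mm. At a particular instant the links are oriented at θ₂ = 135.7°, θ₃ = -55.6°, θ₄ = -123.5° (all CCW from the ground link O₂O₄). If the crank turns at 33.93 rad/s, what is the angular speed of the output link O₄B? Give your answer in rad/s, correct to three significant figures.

2.60

ω₂ = 33.93 rad/s
Differentiating the loop-closure r₂e^{iθ₂}+r₃e^{iθ₃}=r₁+r₄e^{iθ₄} gives r₂ω₂e^{iθ₂}+r₃ω₃e^{iθ₃}=r₄ω₄e^{iθ₄}.
Eliminating the other unknown: ω₄ = r₂ω₂ sin(θ₂−θ₃) / [r₄ sin(θ₄−θ₃)].
Numerator sine = -0.19595; denominator sine = -0.92653.
Result = 0.0127·33.93·(-0.19595) / (0.0351·(-0.92653)) = +2.5963 rad/s; magnitude 2.5963 rad/s.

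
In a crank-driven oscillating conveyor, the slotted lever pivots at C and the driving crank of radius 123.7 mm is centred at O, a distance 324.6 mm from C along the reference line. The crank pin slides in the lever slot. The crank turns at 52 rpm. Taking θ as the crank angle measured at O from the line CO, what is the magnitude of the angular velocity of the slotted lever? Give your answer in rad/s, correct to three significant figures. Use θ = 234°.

0.615

ω = 5.445 rad/s (from 52 rpm).
Crank pin A relative to C: A = (d + r cosθ, r sinθ); lever angle φ = atan2(r sinθ, d + r cosθ).
Differentiating tanφ: φ̇ = rω(d cosθ + r)/(d² + r² + 2dr cosθ).
d² + r² + 2dr cosθ = |CA|² = 0.0734641 m²;  d cosθ + r = -0.067095 m.
|ω_lever| = |0.1237·5.445·-0.067095| / 0.0734641 = 0.6152 rad/s.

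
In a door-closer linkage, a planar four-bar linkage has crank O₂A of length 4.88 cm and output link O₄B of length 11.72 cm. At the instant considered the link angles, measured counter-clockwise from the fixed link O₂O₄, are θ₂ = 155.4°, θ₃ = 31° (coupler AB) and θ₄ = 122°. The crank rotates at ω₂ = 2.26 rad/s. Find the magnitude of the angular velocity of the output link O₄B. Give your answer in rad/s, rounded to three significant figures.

0.777

ω₂ = 2.26 rad/s
Differentiating the loop-closure r₂e^{iθ₂}+r₃e^{iθ₃}=r₁+r₄e^{iθ₄} gives r₂ω₂e^{iθ₂}+r₃ω₃e^{iθ₃}=r₄ω₄e^{iθ₄}.
Eliminating the other unknown: ω₄ = r₂ω₂ sin(θ₂−θ₃) / [r₄ sin(θ₄−θ₃)].
Numerator sine = +0.82511; denominator sine = +0.99985.
Result = 0.0488·2.26·(+0.82511) / (0.1172·(+0.99985)) = +0.77657 rad/s; magnitude 0.77657 rad/s.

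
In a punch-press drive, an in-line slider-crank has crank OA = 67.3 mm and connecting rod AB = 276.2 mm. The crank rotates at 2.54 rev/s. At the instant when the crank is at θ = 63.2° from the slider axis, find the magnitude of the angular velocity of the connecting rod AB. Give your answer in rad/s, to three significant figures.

ω = 15.96 rad/s (converted from 2.54 rev/s).
The rod makes angle φ with the slider axis where L sinφ = r sinθ; differentiating, L cosφ·φ̇ = r ω cosθ.
L cosφ = √(L² − r² sin²θ) = 0.26959 m.
|ω_rod| = r ω |cosθ| / √(L² − r² sin²θ) = 0.0673·15.96·0.45088/0.26959 = 1.7963 rad/s.

1.80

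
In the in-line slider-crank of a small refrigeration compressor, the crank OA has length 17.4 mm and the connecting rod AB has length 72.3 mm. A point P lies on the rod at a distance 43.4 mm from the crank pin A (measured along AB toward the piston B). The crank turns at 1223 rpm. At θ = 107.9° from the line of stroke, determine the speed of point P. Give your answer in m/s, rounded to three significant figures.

2.04

ω = 128.1 rad/s.  Crank-pin speed |V_A| = rω = 2.2285 m/s, perpendicular to OA.
Rod angle: sinφ = −(r/L) sinθ ⇒ φ = -13.239°; ω_rod = −rω cosθ/√(L²−r²sin²θ) = +9.7321 rad/s.
V_P = V_A + ω_rod × AP, with AP = 0.0434 m along the rod.
Components: V_Px = −rω sinθ − a·ω_rod·sinφ = -2.0239 m/s;  V_Py = rω cosθ + a·ω_rod·cosφ = -0.27378 m/s.
|V_P| = √(V_Px² + V_Py²) = 2.0423 m/s.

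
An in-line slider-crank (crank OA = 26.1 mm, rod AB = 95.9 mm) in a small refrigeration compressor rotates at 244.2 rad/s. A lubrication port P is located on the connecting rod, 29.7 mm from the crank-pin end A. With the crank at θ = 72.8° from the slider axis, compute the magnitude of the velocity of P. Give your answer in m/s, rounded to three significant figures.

ω = 244.2 rad/s.  Crank-pin speed |V_A| = rω = 6.3736 m/s, perpendicular to OA.
Rod angle: sinφ = −(r/L) sinθ ⇒ φ = -15.069°; ω_rod = −rω cosθ/√(L²−r²sin²θ) = -20.353 rad/s.
V_P = V_A + ω_rod × AP, with AP = 0.0297 m along the rod.
Components: V_Px = −rω sinθ − a·ω_rod·sinφ = -6.2457 m/s;  V_Py = rω cosθ + a·ω_rod·cosφ = +1.301 m/s.
|V_P| = √(V_Px² + V_Py²) = 6.3798 m/s.

6.38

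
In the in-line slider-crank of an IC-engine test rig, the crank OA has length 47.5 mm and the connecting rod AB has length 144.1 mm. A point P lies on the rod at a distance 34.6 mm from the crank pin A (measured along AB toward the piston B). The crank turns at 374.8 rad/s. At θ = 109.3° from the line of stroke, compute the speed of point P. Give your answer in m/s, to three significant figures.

ω = 374.8 rad/s.  Crank-pin speed |V_A| = rω = 17.803 m/s, perpendicular to OA.
Rod angle: sinφ = −(r/L) sinθ ⇒ φ = -18.126°; ω_rod = −rω cosθ/√(L²−r²sin²θ) = +42.966 rad/s.
V_P = V_A + ω_rod × AP, with AP = 0.0346 m along the rod.
Components: V_Px = −rω sinθ − a·ω_rod·sinφ = -16.34 m/s;  V_Py = rω cosθ + a·ω_rod·cosφ = -4.4713 m/s.
|V_P| = √(V_Px² + V_Py²) = 16.941 m/s.

16.9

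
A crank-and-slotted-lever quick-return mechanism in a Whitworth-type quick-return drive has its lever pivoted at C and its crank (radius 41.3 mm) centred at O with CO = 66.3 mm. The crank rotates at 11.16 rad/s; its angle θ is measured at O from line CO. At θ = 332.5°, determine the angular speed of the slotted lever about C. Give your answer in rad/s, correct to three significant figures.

ω = 11.16 rad/s
Crank pin A relative to C: A = (d + r cosθ, r sinθ); lever angle φ = atan2(r sinθ, d + r cosθ).
Differentiating tanφ: φ̇ = rω(d cosθ + r)/(d² + r² + 2dr cosθ).
d² + r² + 2dr cosθ = |CA|² = 0.010959 m²;  d cosθ + r = +0.10011 m.
|ω_lever| = |0.0413·11.16·+0.10011| / 0.010959 = 4.2103 rad/s.

4.21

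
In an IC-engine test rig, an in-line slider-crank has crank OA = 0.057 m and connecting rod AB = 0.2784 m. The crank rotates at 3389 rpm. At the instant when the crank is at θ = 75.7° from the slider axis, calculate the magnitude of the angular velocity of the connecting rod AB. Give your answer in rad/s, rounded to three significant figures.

ω = 354.9 rad/s (converted from 3389 rpm).
The rod makes angle φ with the slider axis where L sinφ = r sinθ; differentiating, L cosφ·φ̇ = r ω cosθ.
L cosφ = √(L² − r² sin²θ) = 0.27287 m.
|ω_rod| = r ω |cosθ| / √(L² − r² sin²θ) = 0.057·354.9·0.24700/0.27287 = 18.311 rad/s.

18.3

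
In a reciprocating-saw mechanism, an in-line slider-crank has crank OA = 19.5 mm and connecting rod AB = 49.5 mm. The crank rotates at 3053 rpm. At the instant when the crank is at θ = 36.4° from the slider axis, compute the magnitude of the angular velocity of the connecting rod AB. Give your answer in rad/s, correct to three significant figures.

ω = 319.7 rad/s (converted from 3053 rpm).
The rod makes angle φ with the slider axis where L sinφ = r sinθ; differentiating, L cosφ·φ̇ = r ω cosθ.
L cosφ = √(L² − r² sin²θ) = 0.048128 m.
|ω_rod| = r ω |cosθ| / √(L² − r² sin²θ) = 0.0195·319.7·0.80489/0.048128 = 104.26 rad/s.

104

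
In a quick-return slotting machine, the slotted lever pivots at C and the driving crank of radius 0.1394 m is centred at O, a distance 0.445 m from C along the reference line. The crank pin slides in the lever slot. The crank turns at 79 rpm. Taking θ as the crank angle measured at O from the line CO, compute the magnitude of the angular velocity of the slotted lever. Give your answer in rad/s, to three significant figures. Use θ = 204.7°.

2.92

ω = 8.273 rad/s (from 79 rpm).
Crank pin A relative to C: A = (d + r cosθ, r sinθ); lever angle φ = atan2(r sinθ, d + r cosθ).
Differentiating tanφ: φ̇ = rω(d cosθ + r)/(d² + r² + 2dr cosθ).
d² + r² + 2dr cosθ = |CA|² = 0.104742 m²;  d cosθ + r = -0.26489 m.
|ω_lever| = |0.1394·8.273·-0.26489| / 0.104742 = 2.9165 rad/s.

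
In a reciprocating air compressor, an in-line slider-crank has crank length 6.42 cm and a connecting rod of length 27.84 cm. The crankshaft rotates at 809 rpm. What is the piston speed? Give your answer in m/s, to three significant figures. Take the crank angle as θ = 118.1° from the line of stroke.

4.27

ω = 2π·809/60 = 84.72 rad/s
For an in-line slider-crank, x = r cosθ + √(L² − r² sin²θ), so v = −rω sinθ·[1 + r cosθ/√(L² − r² sin²θ)].
With r = 0.0642 m, L = 0.2784 m, θ = 118.1°: √(L² − r² sin²θ) = 0.27258 m.
v = −0.0642·84.72·0.88213·[1 + 0.0642·-0.47101/0.27258] = -4.2656 m/s.
|v| = 4.2656 m/s.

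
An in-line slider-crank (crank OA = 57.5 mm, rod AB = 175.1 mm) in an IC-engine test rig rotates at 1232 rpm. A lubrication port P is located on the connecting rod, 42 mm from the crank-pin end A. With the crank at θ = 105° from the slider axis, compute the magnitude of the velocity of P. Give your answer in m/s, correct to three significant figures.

7.16

ω = 129 rad/s.  Crank-pin speed |V_A| = rω = 7.4183 m/s, perpendicular to OA.
Rod angle: sinφ = −(r/L) sinθ ⇒ φ = -18.493°; ω_rod = −rω cosθ/√(L²−r²sin²θ) = +11.562 rad/s.
V_P = V_A + ω_rod × AP, with AP = 0.042 m along the rod.
Components: V_Px = −rω sinθ − a·ω_rod·sinφ = -7.0115 m/s;  V_Py = rω cosθ + a·ω_rod·cosφ = -1.4595 m/s.
|V_P| = √(V_Px² + V_Py²) = 7.1618 m/s.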